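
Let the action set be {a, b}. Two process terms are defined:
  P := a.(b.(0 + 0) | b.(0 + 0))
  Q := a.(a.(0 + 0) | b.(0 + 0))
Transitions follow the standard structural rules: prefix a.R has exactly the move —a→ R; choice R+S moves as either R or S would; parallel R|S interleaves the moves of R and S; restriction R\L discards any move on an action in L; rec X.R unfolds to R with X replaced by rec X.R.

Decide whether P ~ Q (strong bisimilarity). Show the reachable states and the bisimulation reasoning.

LTS(P): 5 reachable states
  p0 = a.(b.(0 + 0) | b.(0 + 0)) ⊢ -a-> p1
  p1 = b.(0 + 0) | b.(0 + 0) ⊢ -b-> p2, -b-> p3
  p2 = (0 + 0) | b.(0 + 0) ⊢ -b-> p4
  p3 = b.(0 + 0) | (0 + 0) ⊢ -b-> p4
  p4 = (0 + 0) | (0 + 0) ⊢ ∅
LTS(Q): 5 reachable states
  q0 = a.(a.(0 + 0) | b.(0 + 0)) ⊢ -a-> q1
  q1 = a.(0 + 0) | b.(0 + 0) ⊢ -a-> q2, -b-> q3
  q2 = (0 + 0) | b.(0 + 0) ⊢ -b-> q4
  q3 = a.(0 + 0) | (0 + 0) ⊢ -a-> q4
  q4 = (0 + 0) | (0 + 0) ⊢ ∅
Partition-refinement fixed point:
  B0 = {p0}
  B1 = {p1}
  B2 = {p2, p3, q2}
  B3 = {p4, q4}
  B4 = {q0}
  B5 = {q1}
  B6 = {q3}
p0 ∈ B0, q0 ∈ B4 → different blocks

not bisimilar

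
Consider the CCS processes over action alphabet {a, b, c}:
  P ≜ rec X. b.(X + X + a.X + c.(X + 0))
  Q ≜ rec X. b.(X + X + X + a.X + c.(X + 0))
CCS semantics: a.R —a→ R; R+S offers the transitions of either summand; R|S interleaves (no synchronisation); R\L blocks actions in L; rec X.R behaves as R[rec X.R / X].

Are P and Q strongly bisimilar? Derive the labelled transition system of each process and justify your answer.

P ~ Q

Reachable graph of P (3 states):
  s0 = rec X. b.(X + X + a.X + c.(X + 0)) :: ··b··> s1
  s1 = (rec X. b.(X + X + a.X + c.(X + 0))) + (rec X. b.(X + X + a.X + c.(X + 0))) + a.(rec X. b.(X + X + a.X + c.(X + 0))) + c.((rec X. b.(X + X + a.X + c.(X + 0))) + 0) :: ··a··> s0, ··b··> s1, ··c··> s2
  s2 = (rec X. b.(X + X + a.X + c.(X + 0))) + 0 :: ··b··> s1
Reachable graph of Q (3 states):
  t0 = rec X. b.(X + X + X + a.X + c.(X + 0)) :: ··b··> t1
  t1 = (rec X. b.(X + X + X + a.X + c.(X + 0))) + (rec X. b.(X + X + X + a.X + c.(X + 0))) + (rec X. b.(X + X + X + a.X + c.(X + 0))) + a.(rec X. b.(X + X + X + a.X + c.(X + 0))) + c.((rec X. b.(X + X + X + a.X + c.(X + 0))) + 0) :: ··a··> t0, ··b··> t1, ··c··> t2
  t2 = (rec X. b.(X + X + X + a.X + c.(X + 0))) + 0 :: ··b··> t1
Bisimilarity quotient blocks:
  B0 = {s0, s2, t0, t2}
  B1 = {s1, t1}
s0 ∈ B0, t0 ∈ B0 → same block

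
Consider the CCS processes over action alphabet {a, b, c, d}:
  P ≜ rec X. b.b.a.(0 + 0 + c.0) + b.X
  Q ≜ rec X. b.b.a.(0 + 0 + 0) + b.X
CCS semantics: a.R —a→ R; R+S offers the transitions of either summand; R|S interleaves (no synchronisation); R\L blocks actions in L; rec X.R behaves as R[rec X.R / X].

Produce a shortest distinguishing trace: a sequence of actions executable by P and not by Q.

Reachable graph of P (5 states):
  m0 = rec X. b.b.a.(0 + 0 + c.0) + b.X → --b--▸ m0, --b--▸ m1
  m1 = b.a.(0 + 0 + c.0) → --b--▸ m2
  m2 = a.(0 + 0 + c.0) → --a--▸ m3
  m3 = 0 + 0 + c.0 → --c--▸ m4
  m4 = 0 → stopped
Reachable graph of Q (4 states):
  n0 = rec X. b.b.a.(0 + 0 + 0) + b.X → --b--▸ n0, --b--▸ n1
  n1 = b.a.(0 + 0 + 0) → --b--▸ n2
  n2 = a.(0 + 0 + 0) → --a--▸ n3
  n3 = 0 + 0 + 0 → stopped
Run σ = ⟨bbac⟩ on P: start {m0}
  after b @ step 1: {m0, m1}
  after b @ step 2: {m0, m1, m2}
  after a @ step 3: {m3}
  after c @ step 4: {m4}
  ✓ P
Run σ = ⟨bbac⟩ on Q: start {n0}
  after b @ step 1: {n0, n1}
  after b @ step 2: {n0, n1, n2}
  after a @ step 3: {n3}
  after c @ step 4: no successor for Q

bbac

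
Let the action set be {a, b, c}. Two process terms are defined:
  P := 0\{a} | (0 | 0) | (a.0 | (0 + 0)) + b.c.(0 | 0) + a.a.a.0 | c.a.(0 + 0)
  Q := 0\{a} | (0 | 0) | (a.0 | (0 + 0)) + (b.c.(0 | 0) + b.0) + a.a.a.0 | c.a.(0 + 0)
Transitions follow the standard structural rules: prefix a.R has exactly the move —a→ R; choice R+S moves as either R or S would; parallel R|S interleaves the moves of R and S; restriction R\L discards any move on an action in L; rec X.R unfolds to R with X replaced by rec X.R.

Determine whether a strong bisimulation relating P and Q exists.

Reachable graph of P (15 states):
  s0 = 0\{a} | (0 | 0) | (a.0 | (0 + 0)) + b.c.(0 | 0) + a.a.a.0 | c.a.(0 + 0) :: -a-> s1, -a-> s2, -b-> s3, -c-> s4
  s1 = 0\{a} | (0 | 0) | (0 | (0 + 0)) :: ∅
  s2 = a.a.0 | c.a.(0 + 0) :: -a-> s5, -c-> s6
  s3 = c.(0 | 0) :: -c-> s7
  s4 = a.a.a.0 | a.(0 + 0) :: -a-> s6, -a-> s8
  s5 = a.0 | c.a.(0 + 0) :: -a-> s9, -c-> s10
  s6 = a.a.0 | a.(0 + 0) :: -a-> s10, -a-> s11
  s7 = 0 | 0 :: ∅
  s8 = a.a.a.0 | (0 + 0) :: -a-> s11
  s9 = 0 | c.a.(0 + 0) :: -c-> s12
  s10 = a.0 | a.(0 + 0) :: -a-> s12, -a-> s13
  s11 = a.a.0 | (0 + 0) :: -a-> s13
  s12 = 0 | a.(0 + 0) :: -a-> s14
  s13 = a.0 | (0 + 0) :: -a-> s14
  s14 = 0 | (0 + 0) :: ∅
Reachable graph of Q (16 states):
  t0 = 0\{a} | (0 | 0) | (a.0 | (0 + 0)) + (b.c.(0 | 0) + b.0) + a.a.a.0 | c.a.(0 + 0) :: -a-> t1, -a-> t2, -b-> t3, -b-> t4, -c-> t5
  t1 = 0\{a} | (0 | 0) | (0 | (0 + 0)) :: ∅
  t2 = a.a.0 | c.a.(0 + 0) :: -a-> t6, -c-> t7
  t3 = 0 :: ∅
  t4 = c.(0 | 0) :: -c-> t8
  t5 = a.a.a.0 | a.(0 + 0) :: -a-> t7, -a-> t9
  t6 = a.0 | c.a.(0 + 0) :: -a-> t10, -c-> t11
  t7 = a.a.0 | a.(0 + 0) :: -a-> t11, -a-> t12
  t8 = 0 | 0 :: ∅
  t9 = a.a.a.0 | (0 + 0) :: -a-> t12
  t10 = 0 | c.a.(0 + 0) :: -c-> t13
  t11 = a.0 | a.(0 + 0) :: -a-> t13, -a-> t14
  t12 = a.a.0 | (0 + 0) :: -a-> t14
  t13 = 0 | a.(0 + 0) :: -a-> t15
  t14 = a.0 | (0 + 0) :: -a-> t15
  t15 = 0 | (0 + 0) :: ∅
Coarsest stable partition (strong bisimilarity classes):
  B0 = {s0}
  B1 = {s2, t2}
  B2 = {s6, s8, t7, t9}
  B3 = {s10, s11, t11, t12}
  B4 = {s12, s13, t13, t14}
  B5 = {s1, s14, s7, t1, t15, t3, t8}
  B6 = {s5, t6}
  B7 = {s9, t10}
  B8 = {s4, t5}
  B9 = {s3, t4}
  B10 = {t0}
s0 ∈ B0, t0 ∈ B10 → different blocks

NO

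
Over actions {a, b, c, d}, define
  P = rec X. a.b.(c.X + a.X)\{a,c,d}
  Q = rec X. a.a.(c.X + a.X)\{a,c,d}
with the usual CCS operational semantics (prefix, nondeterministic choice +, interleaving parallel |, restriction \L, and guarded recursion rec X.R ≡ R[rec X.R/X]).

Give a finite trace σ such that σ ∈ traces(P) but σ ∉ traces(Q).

ab

Reachable graph of P (3 states):
  m0 = rec X. a.b.(c.X + a.X)\{a,c,d} has moves -a-> m1
  m1 = b.(c.(rec X. a.b.(c.X + a.X)\{a,c,d}) + a.(rec X. a.b.(c.X + a.X)\{a,c,d}))\{a,c,d} has moves -b-> m2
  m2 = (c.(rec X. a.b.(c.X + a.X)\{a,c,d}) + a.(rec X. a.b.(c.X + a.X)\{a,c,d}))\{a,c,d} has moves stopped
Reachable graph of Q (3 states):
  n0 = rec X. a.a.(c.X + a.X)\{a,c,d} has moves -a-> n1
  n1 = a.(c.(rec X. a.a.(c.X + a.X)\{a,c,d}) + a.(rec X. a.a.(c.X + a.X)\{a,c,d}))\{a,c,d} has moves -a-> n2
  n2 = (c.(rec X. a.a.(c.X + a.X)\{a,c,d}) + a.(rec X. a.a.(c.X + a.X)\{a,c,d}))\{a,c,d} has moves stopped
Run σ = ⟨ab⟩ on P: start {m0}
  step 1 (a): {m1}
  step 2 (b): {m2}
  P completes σ.
Run σ = ⟨ab⟩ on Q: start {n0}
  step 1 (a): {n1}
  step 2 (b): ∅ (Q stuck)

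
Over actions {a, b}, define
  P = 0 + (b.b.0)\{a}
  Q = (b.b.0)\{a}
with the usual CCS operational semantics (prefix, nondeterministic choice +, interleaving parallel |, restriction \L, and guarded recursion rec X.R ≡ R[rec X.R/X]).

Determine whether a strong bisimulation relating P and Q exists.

bisimilar

P's transition system — 3 states:
  p0 = 0 + (b.b.0)\{a} has moves ··b··> p1
  p1 = (b.0)\{a} has moves ··b··> p2
  p2 = 0\{a} has moves (no moves)
Q's transition system — 3 states:
  q0 = (b.b.0)\{a} has moves ··b··> q1
  q1 = (b.0)\{a} has moves ··b··> q2
  q2 = 0\{a} has moves (no moves)
Coarsest stable partition (strong bisimilarity classes):
  B0 = {p0, q0}
  B1 = {p1, q1}
  B2 = {p2, q2}
p0 ∈ B0, q0 ∈ B0 → same block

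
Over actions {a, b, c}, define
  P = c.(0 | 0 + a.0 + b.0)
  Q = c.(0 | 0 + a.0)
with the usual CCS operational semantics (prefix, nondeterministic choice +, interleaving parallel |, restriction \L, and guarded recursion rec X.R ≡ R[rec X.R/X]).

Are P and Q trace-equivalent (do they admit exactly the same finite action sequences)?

trace-distinct — witness ⟨cb⟩

Reachable graph of P (3 states):
  p0 = c.(0 | 0 + a.0 + b.0) → —c→ p1
  p1 = 0 | 0 + a.0 + b.0 → —a→ p2, —b→ p2
  p2 = 0 → deadlocked
Reachable graph of Q (3 states):
  q0 = c.(0 | 0 + a.0) → —c→ q1
  q1 = 0 | 0 + a.0 → —a→ q2
  q2 = 0 → deadlocked
Trace ⟨cb⟩ through P, begin at {p0}:
  step 1 (c): {p1}
  step 2 (b): {p2}
  P completes σ.
Trace ⟨cb⟩ through Q, begin at {q0}:
  step 1 (c): {q1}
  step 2 (b): no successor for Q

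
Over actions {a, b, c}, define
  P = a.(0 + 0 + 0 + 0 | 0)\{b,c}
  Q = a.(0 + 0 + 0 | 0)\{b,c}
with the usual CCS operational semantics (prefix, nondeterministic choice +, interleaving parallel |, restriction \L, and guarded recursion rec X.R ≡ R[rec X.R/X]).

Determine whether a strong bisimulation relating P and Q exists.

Reachable graph of P (2 states):
  m0 = a.(0 + 0 + 0 + 0 | 0)\{b,c} → =a=> m1
  m1 = (0 + 0 + 0 + 0 | 0)\{b,c} → ∅
Reachable graph of Q (2 states):
  n0 = a.(0 + 0 + 0 | 0)\{b,c} → =a=> n1
  n1 = (0 + 0 + 0 | 0)\{b,c} → ∅
Coarsest stable partition (strong bisimilarity classes):
  B0 = {m0, n0}
  B1 = {m1, n1}
m0 ∈ B0, n0 ∈ B0 → same block

YES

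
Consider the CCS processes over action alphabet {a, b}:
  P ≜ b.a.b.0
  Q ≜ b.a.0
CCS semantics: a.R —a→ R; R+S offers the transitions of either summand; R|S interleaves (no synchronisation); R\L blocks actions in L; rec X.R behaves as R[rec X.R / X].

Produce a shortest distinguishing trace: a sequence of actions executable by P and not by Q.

bab

P's transition system — 4 states:
  m0 = b.a.b.0 :: =b=> m1
  m1 = a.b.0 :: =a=> m2
  m2 = b.0 :: =b=> m3
  m3 = 0 :: stopped
Q's transition system — 3 states:
  n0 = b.a.0 :: =b=> n1
  n1 = a.0 :: =a=> n2
  n2 = 0 :: stopped
Trace ⟨bab⟩ through P, begin at {m0}:
  step 1 (b): {m1}
  step 2 (a): {m2}
  step 3 (b): {m3}
  ✓ P
Trace ⟨bab⟩ through Q, begin at {n0}:
  step 1 (b): {n1}
  step 2 (a): {n2}
  step 3 (b): ∅ (Q stuck)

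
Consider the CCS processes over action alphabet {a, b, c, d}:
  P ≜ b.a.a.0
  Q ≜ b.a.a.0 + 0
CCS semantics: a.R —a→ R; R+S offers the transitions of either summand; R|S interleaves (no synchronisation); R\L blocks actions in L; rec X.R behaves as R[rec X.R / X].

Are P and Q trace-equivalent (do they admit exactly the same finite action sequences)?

Reachable graph of P (4 states):
  u0 = b.a.a.0 | =b=> u1
  u1 = a.a.0 | =a=> u2
  u2 = a.0 | =a=> u3
  u3 = 0 | (no moves)
Reachable graph of Q (4 states):
  v0 = b.a.a.0 + 0 | =b=> v1
  v1 = a.a.0 | =a=> v2
  v2 = a.0 | =a=> v3
  v3 = 0 | (no moves)
Partition-refinement fixed point:
  B0 = {u0, v0}
  B1 = {u1, v1}
  B2 = {u2, v2}
  B3 = {u3, v3}
u0 ∈ B0, v0 ∈ B0 → same block
Bisimilar ⇒ trace-equivalent.

traces(P) = traces(Q)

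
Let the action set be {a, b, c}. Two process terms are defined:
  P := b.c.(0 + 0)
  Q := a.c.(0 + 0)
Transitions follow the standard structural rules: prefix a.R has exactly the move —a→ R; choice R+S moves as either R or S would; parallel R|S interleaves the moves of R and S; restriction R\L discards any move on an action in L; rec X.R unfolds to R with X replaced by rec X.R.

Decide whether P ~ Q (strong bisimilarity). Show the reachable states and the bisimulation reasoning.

P's transition system — 3 states:
  s0 = b.c.(0 + 0) → ··b··> s1
  s1 = c.(0 + 0) → ··c··> s2
  s2 = 0 + 0 → ·
Q's transition system — 3 states:
  t0 = a.c.(0 + 0) → ··a··> t1
  t1 = c.(0 + 0) → ··c··> t2
  t2 = 0 + 0 → ·
Bisimilarity quotient blocks:
  B0 = {s0}
  B1 = {s1, t1}
  B2 = {s2, t2}
  B3 = {t0}
s0 ∈ B0, t0 ∈ B3 → different blocks

P ≁ Q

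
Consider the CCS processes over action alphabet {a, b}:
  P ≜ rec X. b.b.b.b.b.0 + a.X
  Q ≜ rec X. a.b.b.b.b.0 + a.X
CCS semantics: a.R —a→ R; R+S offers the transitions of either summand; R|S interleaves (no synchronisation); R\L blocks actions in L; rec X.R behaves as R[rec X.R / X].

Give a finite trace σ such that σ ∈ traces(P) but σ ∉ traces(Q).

P's transition system — 6 states:
  m0 = rec X. b.b.b.b.b.0 + a.X | ··a··> m0, ··b··> m1
  m1 = b.b.b.b.0 | ··b··> m2
  m2 = b.b.b.0 | ··b··> m3
  m3 = b.b.0 | ··b··> m4
  m4 = b.0 | ··b··> m5
  m5 = 0 | ·
Q's transition system — 6 states:
  n0 = rec X. a.b.b.b.b.0 + a.X | ··a··> n0, ··a··> n1
  n1 = b.b.b.b.0 | ··b··> n2
  n2 = b.b.b.0 | ··b··> n3
  n3 = b.b.0 | ··b··> n4
  n4 = b.0 | ··b··> n5
  n5 = 0 | ·
Run σ = ⟨b⟩ on P: start {m0}
  [1] b ⇒ {m1}
  ✓ P
Run σ = ⟨b⟩ on Q: start {n0}
  [1] b ⇒ ∅  — Q cannot continue

b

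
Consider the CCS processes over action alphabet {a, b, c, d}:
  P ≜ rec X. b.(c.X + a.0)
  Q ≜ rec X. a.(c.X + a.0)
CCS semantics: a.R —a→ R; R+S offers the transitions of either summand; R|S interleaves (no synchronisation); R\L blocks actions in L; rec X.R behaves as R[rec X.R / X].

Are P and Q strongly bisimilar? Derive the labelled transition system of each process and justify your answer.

P ≁ Q

P's transition system — 3 states:
  p0 = rec X. b.(c.X + a.0) | =b=> p1
  p1 = c.(rec X. b.(c.X + a.0)) + a.0 | =a=> p2, =c=> p0
  p2 = 0 | deadlocked
Q's transition system — 3 states:
  q0 = rec X. a.(c.X + a.0) | =a=> q1
  q1 = c.(rec X. a.(c.X + a.0)) + a.0 | =a=> q2, =c=> q0
  q2 = 0 | deadlocked
Coarsest stable partition (strong bisimilarity classes):
  B0 = {p0}
  B1 = {p1}
  B2 = {p2, q2}
  B3 = {q0}
  B4 = {q1}
p0 ∈ B0, q0 ∈ B3 → different blocks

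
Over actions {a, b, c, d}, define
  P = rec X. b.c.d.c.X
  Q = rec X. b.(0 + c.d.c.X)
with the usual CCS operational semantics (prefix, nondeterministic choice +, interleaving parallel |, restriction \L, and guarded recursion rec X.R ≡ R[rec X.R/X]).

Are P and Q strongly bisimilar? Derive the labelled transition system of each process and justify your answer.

Reachable graph of P (4 states):
  u0 = rec X. b.c.d.c.X | ··b··> u1
  u1 = c.d.c.(rec X. b.c.d.c.X) | ··c··> u2
  u2 = d.c.(rec X. b.c.d.c.X) | ··d··> u3
  u3 = c.(rec X. b.c.d.c.X) | ··c··> u0
Reachable graph of Q (4 states):
  v0 = rec X. b.(0 + c.d.c.X) | ··b··> v1
  v1 = 0 + c.d.c.(rec X. b.(0 + c.d.c.X)) | ··c··> v2
  v2 = d.c.(rec X. b.(0 + c.d.c.X)) | ··d··> v3
  v3 = c.(rec X. b.(0 + c.d.c.X)) | ··c··> v0
Bisimilarity quotient blocks:
  B0 = {u0, v0}
  B1 = {u1, v1}
  B2 = {u2, v2}
  B3 = {u3, v3}
u0 ∈ B0, v0 ∈ B0 → same block

P ~ Q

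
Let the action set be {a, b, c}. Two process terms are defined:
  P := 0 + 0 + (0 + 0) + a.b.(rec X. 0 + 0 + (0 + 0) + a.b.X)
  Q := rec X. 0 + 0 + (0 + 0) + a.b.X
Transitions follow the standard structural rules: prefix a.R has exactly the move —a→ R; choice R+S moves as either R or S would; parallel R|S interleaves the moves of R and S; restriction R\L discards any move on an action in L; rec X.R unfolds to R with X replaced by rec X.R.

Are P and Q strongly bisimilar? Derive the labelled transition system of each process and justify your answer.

bisimilar

Reachable graph of P (3 states):
  m0 = 0 + 0 + (0 + 0) + a.b.(rec X. 0 + 0 + (0 + 0) + a.b.X) ⊢ --a--▸ m1
  m1 = b.(rec X. 0 + 0 + (0 + 0) + a.b.X) ⊢ --b--▸ m2
  m2 = rec X. 0 + 0 + (0 + 0) + a.b.X ⊢ --a--▸ m1
Reachable graph of Q (2 states):
  n0 = rec X. 0 + 0 + (0 + 0) + a.b.X ⊢ --a--▸ n1
  n1 = b.(rec X. 0 + 0 + (0 + 0) + a.b.X) ⊢ --b--▸ n0
Coarsest stable partition (strong bisimilarity classes):
  B0 = {m0, m2, n0}
  B1 = {m1, n1}
m0 ∈ B0, n0 ∈ B0 → same block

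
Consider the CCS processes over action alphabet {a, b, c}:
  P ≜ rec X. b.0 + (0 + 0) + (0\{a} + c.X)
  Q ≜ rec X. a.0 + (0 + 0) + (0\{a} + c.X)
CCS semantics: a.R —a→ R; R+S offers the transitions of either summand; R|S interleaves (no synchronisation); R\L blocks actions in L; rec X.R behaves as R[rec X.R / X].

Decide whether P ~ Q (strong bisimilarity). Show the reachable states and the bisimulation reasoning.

P ≁ Q

Reachable graph of P (2 states):
  u0 = rec X. b.0 + (0 + 0) + (0\{a} + c.X) | —b→ u1, —c→ u0
  u1 = 0 | deadlocked
Reachable graph of Q (2 states):
  v0 = rec X. a.0 + (0 + 0) + (0\{a} + c.X) | —a→ v1, —c→ v0
  v1 = 0 | deadlocked
Coarsest stable partition (strong bisimilarity classes):
  B0 = {u0}
  B1 = {u1, v1}
  B2 = {v0}
u0 ∈ B0, v0 ∈ B2 → different blocks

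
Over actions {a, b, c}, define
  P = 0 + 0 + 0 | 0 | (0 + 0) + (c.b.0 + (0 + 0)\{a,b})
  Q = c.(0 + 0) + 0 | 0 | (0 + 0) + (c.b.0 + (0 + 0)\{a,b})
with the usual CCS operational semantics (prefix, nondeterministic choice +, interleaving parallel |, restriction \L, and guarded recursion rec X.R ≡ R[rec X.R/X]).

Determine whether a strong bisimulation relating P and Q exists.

not bisimilar

Reachable graph of P (3 states):
  p0 = 0 + 0 + 0 | 0 | (0 + 0) + (c.b.0 + (0 + 0)\{a,b}) | —c→ p1
  p1 = b.0 | —b→ p2
  p2 = 0 | ·
Reachable graph of Q (4 states):
  q0 = c.(0 + 0) + 0 | 0 | (0 + 0) + (c.b.0 + (0 + 0)\{a,b}) | —c→ q1, —c→ q2
  q1 = 0 + 0 | ·
  q2 = b.0 | —b→ q3
  q3 = 0 | ·
Coarsest stable partition (strong bisimilarity classes):
  B0 = {p0}
  B1 = {p1, q2}
  B2 = {p2, q1, q3}
  B3 = {q0}
p0 ∈ B0, q0 ∈ B3 → different blocks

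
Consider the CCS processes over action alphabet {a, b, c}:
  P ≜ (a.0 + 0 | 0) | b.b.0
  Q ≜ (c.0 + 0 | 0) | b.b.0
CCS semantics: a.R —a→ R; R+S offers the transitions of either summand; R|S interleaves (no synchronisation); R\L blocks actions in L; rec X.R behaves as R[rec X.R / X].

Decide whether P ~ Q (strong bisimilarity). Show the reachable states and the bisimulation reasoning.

NO

LTS(P): 6 reachable states
  u0 = (a.0 + 0 | 0) | b.b.0 :: —a→ u1, —b→ u2
  u1 = 0 | b.b.0 :: —b→ u3
  u2 = (a.0 + 0 | 0) | b.0 :: —a→ u3, —b→ u4
  u3 = 0 | b.0 :: —b→ u5
  u4 = (a.0 + 0 | 0) | 0 :: —a→ u5
  u5 = 0 | 0 :: (no moves)
LTS(Q): 6 reachable states
  v0 = (c.0 + 0 | 0) | b.b.0 :: —b→ v1, —c→ v2
  v1 = (c.0 + 0 | 0) | b.0 :: —b→ v3, —c→ v4
  v2 = 0 | b.b.0 :: —b→ v4
  v3 = (c.0 + 0 | 0) | 0 :: —c→ v5
  v4 = 0 | b.0 :: —b→ v5
  v5 = 0 | 0 :: (no moves)
Partition-refinement fixed point:
  B0 = {u0}
  B1 = {u2}
  B2 = {u3, v4}
  B3 = {u5, v5}
  B4 = {u4}
  B5 = {u1, v2}
  B6 = {v0}
  B7 = {v1}
  B8 = {v3}
u0 ∈ B0, v0 ∈ B6 → different blocks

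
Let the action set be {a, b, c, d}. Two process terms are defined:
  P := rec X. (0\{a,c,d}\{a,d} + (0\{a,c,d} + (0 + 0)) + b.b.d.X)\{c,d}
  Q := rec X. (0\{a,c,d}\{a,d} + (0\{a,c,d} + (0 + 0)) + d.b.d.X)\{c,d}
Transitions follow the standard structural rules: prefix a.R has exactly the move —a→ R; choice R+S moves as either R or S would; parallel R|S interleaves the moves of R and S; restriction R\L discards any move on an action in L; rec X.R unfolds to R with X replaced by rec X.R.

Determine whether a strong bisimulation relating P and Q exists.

Reachable graph of P (3 states):
  u0 = rec X. (0\{a,c,d}\{a,d} + (0\{a,c,d} + (0 + 0)) + b.b.d.X)\{c,d} :: =b=> u1
  u1 = (b.d.(rec X. (0\{a,c,d}\{a,d} + (0\{a,c,d} + (0 + 0)) + b.b.d.X)\{c,d}))\{c,d} :: =b=> u2
  u2 = (d.(rec X. (0\{a,c,d}\{a,d} + (0\{a,c,d} + (0 + 0)) + b.b.d.X)\{c,d}))\{c,d} :: ·
Reachable graph of Q (1 states):
  v0 = rec X. (0\{a,c,d}\{a,d} + (0\{a,c,d} + (0 + 0)) + d.b.d.X)\{c,d} :: ·
Coarsest stable partition (strong bisimilarity classes):
  B0 = {u0}
  B1 = {u1}
  B2 = {u2, v0}
u0 ∈ B0, v0 ∈ B2 → different blocks

not bisimilar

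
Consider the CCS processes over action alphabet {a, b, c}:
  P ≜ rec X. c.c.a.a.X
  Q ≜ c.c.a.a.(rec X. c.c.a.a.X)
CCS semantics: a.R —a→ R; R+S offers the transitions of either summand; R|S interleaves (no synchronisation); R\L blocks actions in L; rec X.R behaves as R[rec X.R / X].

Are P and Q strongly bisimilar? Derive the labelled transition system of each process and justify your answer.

Reachable graph of P (4 states):
  m0 = rec X. c.c.a.a.X ⊢ --c--▸ m1
  m1 = c.a.a.(rec X. c.c.a.a.X) ⊢ --c--▸ m2
  m2 = a.a.(rec X. c.c.a.a.X) ⊢ --a--▸ m3
  m3 = a.(rec X. c.c.a.a.X) ⊢ --a--▸ m0
Reachable graph of Q (5 states):
  n0 = c.c.a.a.(rec X. c.c.a.a.X) ⊢ --c--▸ n1
  n1 = c.a.a.(rec X. c.c.a.a.X) ⊢ --c--▸ n2
  n2 = a.a.(rec X. c.c.a.a.X) ⊢ --a--▸ n3
  n3 = a.(rec X. c.c.a.a.X) ⊢ --a--▸ n4
  n4 = rec X. c.c.a.a.X ⊢ --c--▸ n1
Partition-refinement fixed point:
  B0 = {m0, n0, n4}
  B1 = {m1, n1}
  B2 = {m2, n2}
  B3 = {m3, n3}
m0 ∈ B0, n0 ∈ B0 → same block

YES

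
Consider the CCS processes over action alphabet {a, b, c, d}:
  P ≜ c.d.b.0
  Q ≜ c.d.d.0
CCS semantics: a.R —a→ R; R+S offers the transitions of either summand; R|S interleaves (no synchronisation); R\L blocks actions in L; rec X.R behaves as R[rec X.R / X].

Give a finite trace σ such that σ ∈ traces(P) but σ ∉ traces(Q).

cdb

LTS(P): 4 reachable states
  p0 = c.d.b.0 | ··c··> p1
  p1 = d.b.0 | ··d··> p2
  p2 = b.0 | ··b··> p3
  p3 = 0 | ∅
LTS(Q): 4 reachable states
  q0 = c.d.d.0 | ··c··> q1
  q1 = d.d.0 | ··d··> q2
  q2 = d.0 | ··d··> q3
  q3 = 0 | ∅
Run σ = ⟨cdb⟩ on P: start {p0}
  [1] c ⇒ {p1}
  [2] d ⇒ {p2}
  [3] b ⇒ {p3}
  ✓ P
Run σ = ⟨cdb⟩ on Q: start {q0}
  [1] c ⇒ {q1}
  [2] d ⇒ {q2}
  [3] b ⇒ ∅ (Q stuck)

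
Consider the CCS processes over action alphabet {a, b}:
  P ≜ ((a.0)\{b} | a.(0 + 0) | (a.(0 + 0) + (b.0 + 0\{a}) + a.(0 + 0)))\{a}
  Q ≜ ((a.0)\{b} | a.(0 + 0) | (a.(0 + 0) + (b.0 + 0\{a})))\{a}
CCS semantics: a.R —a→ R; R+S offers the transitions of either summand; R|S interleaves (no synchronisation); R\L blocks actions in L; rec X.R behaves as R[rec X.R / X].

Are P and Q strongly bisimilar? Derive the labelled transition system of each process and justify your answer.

YES

Reachable graph of P (2 states):
  m0 = ((a.0)\{b} | a.(0 + 0) | (a.(0 + 0) + (b.0 + 0\{a}) + a.(0 + 0)))\{a} :: —b→ m1
  m1 = ((a.0)\{b} | a.(0 + 0) | 0)\{a} :: deadlocked
Reachable graph of Q (2 states):
  n0 = ((a.0)\{b} | a.(0 + 0) | (a.(0 + 0) + (b.0 + 0\{a})))\{a} :: —b→ n1
  n1 = ((a.0)\{b} | a.(0 + 0) | 0)\{a} :: deadlocked
Bisimilarity quotient blocks:
  B0 = {m0, n0}
  B1 = {m1, n1}
m0 ∈ B0, n0 ∈ B0 → same block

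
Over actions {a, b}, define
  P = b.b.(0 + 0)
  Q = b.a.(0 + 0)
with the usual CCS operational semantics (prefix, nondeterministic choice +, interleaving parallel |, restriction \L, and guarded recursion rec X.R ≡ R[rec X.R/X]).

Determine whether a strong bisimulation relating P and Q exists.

not bisimilar

LTS(P): 3 reachable states
  u0 = b.b.(0 + 0) → —b→ u1
  u1 = b.(0 + 0) → —b→ u2
  u2 = 0 + 0 → ·
LTS(Q): 3 reachable states
  v0 = b.a.(0 + 0) → —b→ v1
  v1 = a.(0 + 0) → —a→ v2
  v2 = 0 + 0 → ·
Partition-refinement fixed point:
  B0 = {u0}
  B1 = {u1}
  B2 = {u2, v2}
  B3 = {v0}
  B4 = {v1}
u0 ∈ B0, v0 ∈ B3 → different blocks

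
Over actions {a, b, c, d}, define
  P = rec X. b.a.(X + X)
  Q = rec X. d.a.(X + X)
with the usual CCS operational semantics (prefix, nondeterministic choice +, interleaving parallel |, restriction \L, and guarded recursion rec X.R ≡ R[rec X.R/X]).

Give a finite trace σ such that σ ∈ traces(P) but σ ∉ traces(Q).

b

P's transition system — 3 states:
  u0 = rec X. b.a.(X + X) :: -b-> u1
  u1 = a.((rec X. b.a.(X + X)) + (rec X. b.a.(X + X))) :: -a-> u2
  u2 = (rec X. b.a.(X + X)) + (rec X. b.a.(X + X)) :: -b-> u1
Q's transition system — 3 states:
  v0 = rec X. d.a.(X + X) :: -d-> v1
  v1 = a.((rec X. d.a.(X + X)) + (rec X. d.a.(X + X))) :: -a-> v2
  v2 = (rec X. d.a.(X + X)) + (rec X. d.a.(X + X)) :: -d-> v1
Executing b from P (initial set {u0}):
  after b @ step 1: {u1}
  P completes σ.
Executing b from Q (initial set {v0}):
  after b @ step 1: ∅ (Q stuck)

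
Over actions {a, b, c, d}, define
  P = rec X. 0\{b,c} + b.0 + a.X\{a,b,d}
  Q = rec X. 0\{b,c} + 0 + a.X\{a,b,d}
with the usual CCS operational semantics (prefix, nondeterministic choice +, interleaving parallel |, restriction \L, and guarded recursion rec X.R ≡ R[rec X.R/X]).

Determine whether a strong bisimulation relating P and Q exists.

Reachable graph of P (3 states):
  m0 = rec X. 0\{b,c} + b.0 + a.X\{a,b,d} has moves —a→ m1, —b→ m2
  m1 = (rec X. 0\{b,c} + b.0 + a.X\{a,b,d})\{a,b,d} has moves deadlocked
  m2 = 0 has moves deadlocked
Reachable graph of Q (2 states):
  n0 = rec X. 0\{b,c} + 0 + a.X\{a,b,d} has moves —a→ n1
  n1 = (rec X. 0\{b,c} + 0 + a.X\{a,b,d})\{a,b,d} has moves deadlocked
Partition-refinement fixed point:
  B0 = {m0}
  B1 = {m1, m2, n1}
  B2 = {n0}
m0 ∈ B0, n0 ∈ B2 → different blocks

NO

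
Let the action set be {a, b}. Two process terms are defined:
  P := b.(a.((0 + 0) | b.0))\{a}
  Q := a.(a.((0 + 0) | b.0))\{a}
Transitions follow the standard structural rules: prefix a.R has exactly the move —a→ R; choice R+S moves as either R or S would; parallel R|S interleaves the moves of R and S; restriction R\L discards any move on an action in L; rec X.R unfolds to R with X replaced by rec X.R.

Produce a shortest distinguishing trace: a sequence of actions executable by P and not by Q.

P's transition system — 2 states:
  s0 = b.(a.((0 + 0) | b.0))\{a} → -b-> s1
  s1 = (a.((0 + 0) | b.0))\{a} → ·
Q's transition system — 2 states:
  t0 = a.(a.((0 + 0) | b.0))\{a} → -a-> t1
  t1 = (a.((0 + 0) | b.0))\{a} → ·
Executing b from P (initial set {s0}):
  after b @ step 1: {s1}
  P completes σ.
Executing b from Q (initial set {t0}):
  after b @ step 1: no successor for Q

b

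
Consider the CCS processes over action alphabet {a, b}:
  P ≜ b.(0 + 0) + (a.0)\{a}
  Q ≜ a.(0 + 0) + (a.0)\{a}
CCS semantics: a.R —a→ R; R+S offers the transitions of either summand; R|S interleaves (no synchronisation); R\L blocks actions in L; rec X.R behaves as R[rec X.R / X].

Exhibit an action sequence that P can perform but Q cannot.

b

P's transition system — 2 states:
  s0 = b.(0 + 0) + (a.0)\{a} | -b-> s1
  s1 = 0 + 0 | stopped
Q's transition system — 2 states:
  t0 = a.(0 + 0) + (a.0)\{a} | -a-> t1
  t1 = 0 + 0 | stopped
Executing b from P (initial set {s0}):
  [1] b ⇒ {s1}
  P completes σ.
Executing b from Q (initial set {t0}):
  [1] b ⇒ ∅  — Q cannot continue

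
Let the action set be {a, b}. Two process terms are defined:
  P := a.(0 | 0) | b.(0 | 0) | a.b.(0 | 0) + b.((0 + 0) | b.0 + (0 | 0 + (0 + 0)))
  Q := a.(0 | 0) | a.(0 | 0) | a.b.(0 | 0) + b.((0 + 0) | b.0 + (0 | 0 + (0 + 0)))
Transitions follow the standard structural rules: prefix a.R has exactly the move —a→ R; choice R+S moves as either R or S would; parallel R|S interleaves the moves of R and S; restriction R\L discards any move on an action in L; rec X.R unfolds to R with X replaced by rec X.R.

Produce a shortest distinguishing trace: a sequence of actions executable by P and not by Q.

Reachable graph of P (14 states):
  m0 = a.(0 | 0) | b.(0 | 0) | a.b.(0 | 0) + b.((0 + 0) | b.0 + (0 | 0 + (0 + 0))) | =a=> m1, =a=> m2, =b=> m3, =b=> m4
  m1 = 0 | 0 | b.(0 | 0) | a.b.(0 | 0) | =a=> m5, =b=> m6
  m2 = a.(0 | 0) | b.(0 | 0) | b.(0 | 0) | =a=> m5, =b=> m7, =b=> m8
  m3 = (0 + 0) | b.0 + (0 | 0 + (0 + 0)) | =b=> m9
  m4 = a.(0 | 0) | (0 | 0) | a.b.(0 | 0) | =a=> m6, =a=> m7
  m5 = 0 | 0 | b.(0 | 0) | b.(0 | 0) | =b=> m10, =b=> m11
  m6 = 0 | 0 | (0 | 0) | a.b.(0 | 0) | =a=> m10
  m7 = a.(0 | 0) | (0 | 0) | b.(0 | 0) | =a=> m10, =b=> m12
  m8 = a.(0 | 0) | b.(0 | 0) | (0 | 0) | =a=> m11, =b=> m12
  m9 = (0 + 0) | 0 | deadlocked
  m10 = 0 | 0 | (0 | 0) | b.(0 | 0) | =b=> m13
  m11 = 0 | 0 | b.(0 | 0) | (0 | 0) | =b=> m13
  m12 = a.(0 | 0) | (0 | 0) | (0 | 0) | =a=> m13
  m13 = 0 | 0 | (0 | 0) | (0 | 0) | deadlocked
Reachable graph of Q (14 states):
  n0 = a.(0 | 0) | a.(0 | 0) | a.b.(0 | 0) + b.((0 + 0) | b.0 + (0 | 0 + (0 + 0))) | =a=> n1, =a=> n2, =a=> n3, =b=> n4
  n1 = 0 | 0 | a.(0 | 0) | a.b.(0 | 0) | =a=> n5, =a=> n6
  n2 = a.(0 | 0) | (0 | 0) | a.b.(0 | 0) | =a=> n5, =a=> n7
  n3 = a.(0 | 0) | a.(0 | 0) | b.(0 | 0) | =a=> n6, =a=> n7, =b=> n8
  n4 = (0 + 0) | b.0 + (0 | 0 + (0 + 0)) | =b=> n9
  n5 = 0 | 0 | (0 | 0) | a.b.(0 | 0) | =a=> n10
  n6 = 0 | 0 | a.(0 | 0) | b.(0 | 0) | =a=> n10, =b=> n11
  n7 = a.(0 | 0) | (0 | 0) | b.(0 | 0) | =a=> n10, =b=> n12
  n8 = a.(0 | 0) | a.(0 | 0) | (0 | 0) | =a=> n11, =a=> n12
  n9 = (0 + 0) | 0 | deadlocked
  n10 = 0 | 0 | (0 | 0) | b.(0 | 0) | =b=> n13
  n11 = 0 | 0 | a.(0 | 0) | (0 | 0) | =a=> n13
  n12 = a.(0 | 0) | (0 | 0) | (0 | 0) | =a=> n13
  n13 = 0 | 0 | (0 | 0) | (0 | 0) | deadlocked
Run σ = ⟨ba⟩ on P: start {m0}
  [1] b ⇒ {m3, m4}
  [2] a ⇒ {m6, m7}
  P completes σ.
Run σ = ⟨ba⟩ on Q: start {n0}
  [1] b ⇒ {n4}
  [2] a ⇒ ∅  — Q cannot continue

ba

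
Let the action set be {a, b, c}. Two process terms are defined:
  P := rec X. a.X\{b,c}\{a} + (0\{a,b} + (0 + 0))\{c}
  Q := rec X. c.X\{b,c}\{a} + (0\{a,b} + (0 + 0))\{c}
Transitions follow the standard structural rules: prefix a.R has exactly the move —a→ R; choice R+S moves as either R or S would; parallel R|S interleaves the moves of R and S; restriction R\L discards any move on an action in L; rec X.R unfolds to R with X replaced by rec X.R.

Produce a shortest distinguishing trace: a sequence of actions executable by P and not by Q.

P's transition system — 2 states:
  s0 = rec X. a.X\{b,c}\{a} + (0\{a,b} + (0 + 0))\{c} has moves =a=> s1
  s1 = (rec X. a.X\{b,c}\{a} + (0\{a,b} + (0 + 0))\{c})\{b,c}\{a} has moves stopped
Q's transition system — 2 states:
  t0 = rec X. c.X\{b,c}\{a} + (0\{a,b} + (0 + 0))\{c} has moves =c=> t1
  t1 = (rec X. c.X\{b,c}\{a} + (0\{a,b} + (0 + 0))\{c})\{b,c}\{a} has moves stopped
Trace ⟨a⟩ through P, begin at {s0}:
  after a @ step 1: {s1}
  P completes σ.
Trace ⟨a⟩ through Q, begin at {t0}:
  after a @ step 1: ∅ (Q stuck)

a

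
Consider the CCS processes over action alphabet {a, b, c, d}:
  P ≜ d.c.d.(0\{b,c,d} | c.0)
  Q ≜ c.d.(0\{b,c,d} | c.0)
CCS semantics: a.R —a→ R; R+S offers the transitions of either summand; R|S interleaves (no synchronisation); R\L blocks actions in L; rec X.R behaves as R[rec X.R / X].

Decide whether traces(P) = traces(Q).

P's transition system — 5 states:
  u0 = d.c.d.(0\{b,c,d} | c.0) :: =d=> u1
  u1 = c.d.(0\{b,c,d} | c.0) :: =c=> u2
  u2 = d.(0\{b,c,d} | c.0) :: =d=> u3
  u3 = 0\{b,c,d} | c.0 :: =c=> u4
  u4 = 0\{b,c,d} | 0 :: ∅
Q's transition system — 4 states:
  v0 = c.d.(0\{b,c,d} | c.0) :: =c=> v1
  v1 = d.(0\{b,c,d} | c.0) :: =d=> v2
  v2 = 0\{b,c,d} | c.0 :: =c=> v3
  v3 = 0\{b,c,d} | 0 :: ∅
Run σ = ⟨d⟩ on P: start {u0}
  after d @ step 1: {u1}
  ✓ P
Run σ = ⟨d⟩ on Q: start {v0}
  after d @ step 1: ∅  — Q cannot continue

traces(P) ≠ traces(Q) — witness ⟨d⟩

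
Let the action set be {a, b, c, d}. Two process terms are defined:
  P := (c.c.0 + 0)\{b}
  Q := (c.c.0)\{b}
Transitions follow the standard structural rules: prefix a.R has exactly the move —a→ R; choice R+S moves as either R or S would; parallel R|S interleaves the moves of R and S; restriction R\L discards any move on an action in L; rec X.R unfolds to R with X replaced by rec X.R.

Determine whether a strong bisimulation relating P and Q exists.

LTS(P): 3 reachable states
  p0 = (c.c.0 + 0)\{b} | =c=> p1
  p1 = (c.0)\{b} | =c=> p2
  p2 = 0\{b} | ∅
LTS(Q): 3 reachable states
  q0 = (c.c.0)\{b} | =c=> q1
  q1 = (c.0)\{b} | =c=> q2
  q2 = 0\{b} | ∅
Partition-refinement fixed point:
  B0 = {p0, q0}
  B1 = {p1, q1}
  B2 = {p2, q2}
p0 ∈ B0, q0 ∈ B0 → same block

P ~ Q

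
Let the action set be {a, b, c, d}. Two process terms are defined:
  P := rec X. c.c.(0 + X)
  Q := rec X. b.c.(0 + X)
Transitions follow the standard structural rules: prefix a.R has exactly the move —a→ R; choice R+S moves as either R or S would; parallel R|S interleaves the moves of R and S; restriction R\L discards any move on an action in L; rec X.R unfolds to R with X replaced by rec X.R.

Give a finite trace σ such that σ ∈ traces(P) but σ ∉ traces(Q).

LTS(P): 3 reachable states
  m0 = rec X. c.c.(0 + X) has moves --c--▸ m1
  m1 = c.(0 + (rec X. c.c.(0 + X))) has moves --c--▸ m2
  m2 = 0 + (rec X. c.c.(0 + X)) has moves --c--▸ m1
LTS(Q): 3 reachable states
  n0 = rec X. b.c.(0 + X) has moves --b--▸ n1
  n1 = c.(0 + (rec X. b.c.(0 + X))) has moves --c--▸ n2
  n2 = 0 + (rec X. b.c.(0 + X)) has moves --b--▸ n1
Executing c from P (initial set {m0}):
  [1] c ⇒ {m1}
  ✓ P
Executing c from Q (initial set {n0}):
  [1] c ⇒ ∅  — Q cannot continue

c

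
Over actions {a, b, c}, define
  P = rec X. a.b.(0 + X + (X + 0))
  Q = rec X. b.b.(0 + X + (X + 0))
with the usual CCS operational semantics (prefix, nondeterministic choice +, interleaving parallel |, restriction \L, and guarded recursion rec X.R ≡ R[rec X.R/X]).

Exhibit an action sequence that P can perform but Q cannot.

P's transition system — 3 states:
  p0 = rec X. a.b.(0 + X + (X + 0)) has moves --a--▸ p1
  p1 = b.(0 + (rec X. a.b.(0 + X + (X + 0))) + ((rec X. a.b.(0 + X + (X + 0))) + 0)) has moves --b--▸ p2
  p2 = 0 + (rec X. a.b.(0 + X + (X + 0))) + ((rec X. a.b.(0 + X + (X + 0))) + 0) has moves --a--▸ p1
Q's transition system — 3 states:
  q0 = rec X. b.b.(0 + X + (X + 0)) has moves --b--▸ q1
  q1 = b.(0 + (rec X. b.b.(0 + X + (X + 0))) + ((rec X. b.b.(0 + X + (X + 0))) + 0)) has moves --b--▸ q2
  q2 = 0 + (rec X. b.b.(0 + X + (X + 0))) + ((rec X. b.b.(0 + X + (X + 0))) + 0) has moves --b--▸ q1
Executing a from P (initial set {p0}):
  step 1 (a): {p1}
  ✓ P
Executing a from Q (initial set {q0}):
  step 1 (a): ∅  — Q cannot continue

a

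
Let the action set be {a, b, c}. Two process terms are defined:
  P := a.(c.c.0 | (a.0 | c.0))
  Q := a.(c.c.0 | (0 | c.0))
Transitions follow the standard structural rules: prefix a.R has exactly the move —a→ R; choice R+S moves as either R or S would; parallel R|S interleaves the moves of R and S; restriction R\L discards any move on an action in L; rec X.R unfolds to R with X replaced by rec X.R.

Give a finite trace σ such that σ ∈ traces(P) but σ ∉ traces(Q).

aa

P's transition system — 13 states:
  u0 = a.(c.c.0 | (a.0 | c.0)) → ··a··> u1
  u1 = c.c.0 | (a.0 | c.0) → ··a··> u2, ··c··> u3, ··c··> u4
  u2 = c.c.0 | (0 | c.0) → ··c··> u5, ··c··> u6
  u3 = c.0 | (a.0 | c.0) → ··a··> u5, ··c··> u7, ··c··> u8
  u4 = c.c.0 | (a.0 | 0) → ··a··> u6, ··c··> u8
  u5 = c.0 | (0 | c.0) → ··c··> u10, ··c··> u9
  u6 = c.c.0 | (0 | 0) → ··c··> u10
  u7 = 0 | (a.0 | c.0) → ··a··> u9, ··c··> u11
  u8 = c.0 | (a.0 | 0) → ··a··> u10, ··c··> u11
  u9 = 0 | (0 | c.0) → ··c··> u12
  u10 = c.0 | (0 | 0) → ··c··> u12
  u11 = 0 | (a.0 | 0) → ··a··> u12
  u12 = 0 | (0 | 0) → stopped
Q's transition system — 7 states:
  v0 = a.(c.c.0 | (0 | c.0)) → ··a··> v1
  v1 = c.c.0 | (0 | c.0) → ··c··> v2, ··c··> v3
  v2 = c.0 | (0 | c.0) → ··c··> v4, ··c··> v5
  v3 = c.c.0 | (0 | 0) → ··c··> v5
  v4 = 0 | (0 | c.0) → ··c··> v6
  v5 = c.0 | (0 | 0) → ··c··> v6
  v6 = 0 | (0 | 0) → stopped
Trace ⟨aa⟩ through P, begin at {u0}:
  after a @ step 1: {u1}
  after a @ step 2: {u2}
  — P admits the full trace.
Trace ⟨aa⟩ through Q, begin at {v0}:
  after a @ step 1: {v1}
  after a @ step 2: ∅ (Q stuck)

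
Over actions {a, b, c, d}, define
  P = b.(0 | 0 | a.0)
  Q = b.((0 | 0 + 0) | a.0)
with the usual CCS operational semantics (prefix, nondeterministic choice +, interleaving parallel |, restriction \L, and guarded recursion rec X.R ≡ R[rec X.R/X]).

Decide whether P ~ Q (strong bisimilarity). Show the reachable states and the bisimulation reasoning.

P ~ Q

LTS(P): 3 reachable states
  p0 = b.(0 | 0 | a.0) → =b=> p1
  p1 = 0 | 0 | a.0 → =a=> p2
  p2 = 0 | 0 | 0 → ·
LTS(Q): 3 reachable states
  q0 = b.((0 | 0 + 0) | a.0) → =b=> q1
  q1 = (0 | 0 + 0) | a.0 → =a=> q2
  q2 = (0 | 0 + 0) | 0 → ·
Partition-refinement fixed point:
  B0 = {p0, q0}
  B1 = {p1, q1}
  B2 = {p2, q2}
p0 ∈ B0, q0 ∈ B0 → same block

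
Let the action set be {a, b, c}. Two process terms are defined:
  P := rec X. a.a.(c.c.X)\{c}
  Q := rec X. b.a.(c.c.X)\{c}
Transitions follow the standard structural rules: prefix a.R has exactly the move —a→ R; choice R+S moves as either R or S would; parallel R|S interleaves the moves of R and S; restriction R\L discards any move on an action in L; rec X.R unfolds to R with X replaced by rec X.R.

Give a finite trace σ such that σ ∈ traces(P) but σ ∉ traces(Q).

LTS(P): 3 reachable states
  u0 = rec X. a.a.(c.c.X)\{c} ⊢ —a→ u1
  u1 = a.(c.c.(rec X. a.a.(c.c.X)\{c}))\{c} ⊢ —a→ u2
  u2 = (c.c.(rec X. a.a.(c.c.X)\{c}))\{c} ⊢ deadlocked
LTS(Q): 3 reachable states
  v0 = rec X. b.a.(c.c.X)\{c} ⊢ —b→ v1
  v1 = a.(c.c.(rec X. b.a.(c.c.X)\{c}))\{c} ⊢ —a→ v2
  v2 = (c.c.(rec X. b.a.(c.c.X)\{c}))\{c} ⊢ deadlocked
Run σ = ⟨a⟩ on P: start {u0}
  step 1 (a): {u1}
  P completes σ.
Run σ = ⟨a⟩ on Q: start {v0}
  step 1 (a): no successor for Q

a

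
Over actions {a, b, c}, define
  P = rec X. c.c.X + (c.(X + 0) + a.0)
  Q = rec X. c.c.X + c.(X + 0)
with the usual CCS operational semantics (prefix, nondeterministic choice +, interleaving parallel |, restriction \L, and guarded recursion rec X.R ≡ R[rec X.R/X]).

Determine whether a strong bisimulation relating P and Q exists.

LTS(P): 4 reachable states
  m0 = rec X. c.c.X + (c.(X + 0) + a.0) ⊢ -a-> m1, -c-> m2, -c-> m3
  m1 = 0 ⊢ ·
  m2 = (rec X. c.c.X + (c.(X + 0) + a.0)) + 0 ⊢ -a-> m1, -c-> m2, -c-> m3
  m3 = c.(rec X. c.c.X + (c.(X + 0) + a.0)) ⊢ -c-> m0
LTS(Q): 3 reachable states
  n0 = rec X. c.c.X + c.(X + 0) ⊢ -c-> n1, -c-> n2
  n1 = (rec X. c.c.X + c.(X + 0)) + 0 ⊢ -c-> n1, -c-> n2
  n2 = c.(rec X. c.c.X + c.(X + 0)) ⊢ -c-> n0
Partition-refinement fixed point:
  B0 = {m0, m2}
  B1 = {m1}
  B2 = {m3}
  B3 = {n0, n1, n2}
m0 ∈ B0, n0 ∈ B3 → different blocks

P ≁ Q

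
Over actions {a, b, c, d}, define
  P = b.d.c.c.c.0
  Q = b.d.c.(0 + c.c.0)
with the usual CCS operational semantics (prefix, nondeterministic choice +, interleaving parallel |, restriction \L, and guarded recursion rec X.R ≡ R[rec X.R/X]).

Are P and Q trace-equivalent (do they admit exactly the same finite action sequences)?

Reachable graph of P (6 states):
  m0 = b.d.c.c.c.0 → -b-> m1
  m1 = d.c.c.c.0 → -d-> m2
  m2 = c.c.c.0 → -c-> m3
  m3 = c.c.0 → -c-> m4
  m4 = c.0 → -c-> m5
  m5 = 0 → ∅
Reachable graph of Q (6 states):
  n0 = b.d.c.(0 + c.c.0) → -b-> n1
  n1 = d.c.(0 + c.c.0) → -d-> n2
  n2 = c.(0 + c.c.0) → -c-> n3
  n3 = 0 + c.c.0 → -c-> n4
  n4 = c.0 → -c-> n5
  n5 = 0 → ∅
Bisimilarity quotient blocks:
  B0 = {m0, n0}
  B1 = {m1, n1}
  B2 = {m2, n2}
  B3 = {m3, n3}
  B4 = {m4, n4}
  B5 = {m5, n5}
m0 ∈ B0, n0 ∈ B0 → same block
Bisimilar ⇒ trace-equivalent.

traces(P) = traces(Q)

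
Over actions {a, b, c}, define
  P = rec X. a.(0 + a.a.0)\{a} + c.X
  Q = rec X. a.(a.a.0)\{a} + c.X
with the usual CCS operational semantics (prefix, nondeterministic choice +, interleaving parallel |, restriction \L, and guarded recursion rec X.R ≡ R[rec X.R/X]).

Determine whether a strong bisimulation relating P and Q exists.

LTS(P): 2 reachable states
  s0 = rec X. a.(0 + a.a.0)\{a} + c.X has moves -a-> s1, -c-> s0
  s1 = (0 + a.a.0)\{a} has moves ∅
LTS(Q): 2 reachable states
  t0 = rec X. a.(a.a.0)\{a} + c.X has moves -a-> t1, -c-> t0
  t1 = (a.a.0)\{a} has moves ∅
Bisimilarity quotient blocks:
  B0 = {s0, t0}
  B1 = {s1, t1}
s0 ∈ B0, t0 ∈ B0 → same block

P ~ Q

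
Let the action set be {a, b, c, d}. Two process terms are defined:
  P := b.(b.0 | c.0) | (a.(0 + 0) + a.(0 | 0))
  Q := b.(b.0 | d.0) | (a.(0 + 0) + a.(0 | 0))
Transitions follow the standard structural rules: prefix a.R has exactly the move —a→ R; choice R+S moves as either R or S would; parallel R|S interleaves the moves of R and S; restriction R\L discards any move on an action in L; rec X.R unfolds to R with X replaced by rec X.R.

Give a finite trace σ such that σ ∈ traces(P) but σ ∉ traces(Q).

Reachable graph of P (15 states):
  s0 = b.(b.0 | c.0) | (a.(0 + 0) + a.(0 | 0)) has moves =a=> s1, =a=> s2, =b=> s3
  s1 = b.(b.0 | c.0) | (0 + 0) has moves =b=> s4
  s2 = b.(b.0 | c.0) | (0 | 0) has moves =b=> s5
  s3 = b.0 | c.0 | (a.(0 + 0) + a.(0 | 0)) has moves =a=> s4, =a=> s5, =b=> s6, =c=> s7
  s4 = b.0 | c.0 | (0 + 0) has moves =b=> s8, =c=> s9
  s5 = b.0 | c.0 | (0 | 0) has moves =b=> s10, =c=> s11
  s6 = 0 | c.0 | (a.(0 + 0) + a.(0 | 0)) has moves =a=> s10, =a=> s8, =c=> s12
  s7 = b.0 | 0 | (a.(0 + 0) + a.(0 | 0)) has moves =a=> s11, =a=> s9, =b=> s12
  s8 = 0 | c.0 | (0 + 0) has moves =c=> s13
  s9 = b.0 | 0 | (0 + 0) has moves =b=> s13
  s10 = 0 | c.0 | (0 | 0) has moves =c=> s14
  s11 = b.0 | 0 | (0 | 0) has moves =b=> s14
  s12 = 0 | 0 | (a.(0 + 0) + a.(0 | 0)) has moves =a=> s13, =a=> s14
  s13 = 0 | 0 | (0 + 0) has moves deadlocked
  s14 = 0 | 0 | (0 | 0) has moves deadlocked
Reachable graph of Q (15 states):
  t0 = b.(b.0 | d.0) | (a.(0 + 0) + a.(0 | 0)) has moves =a=> t1, =a=> t2, =b=> t3
  t1 = b.(b.0 | d.0) | (0 + 0) has moves =b=> t4
  t2 = b.(b.0 | d.0) | (0 | 0) has moves =b=> t5
  t3 = b.0 | d.0 | (a.(0 + 0) + a.(0 | 0)) has moves =a=> t4, =a=> t5, =b=> t6, =d=> t7
  t4 = b.0 | d.0 | (0 + 0) has moves =b=> t8, =d=> t9
  t5 = b.0 | d.0 | (0 | 0) has moves =b=> t10, =d=> t11
  t6 = 0 | d.0 | (a.(0 + 0) + a.(0 | 0)) has moves =a=> t10, =a=> t8, =d=> t12
  t7 = b.0 | 0 | (a.(0 + 0) + a.(0 | 0)) has moves =a=> t11, =a=> t9, =b=> t12
  t8 = 0 | d.0 | (0 + 0) has moves =d=> t13
  t9 = b.0 | 0 | (0 + 0) has moves =b=> t13
  t10 = 0 | d.0 | (0 | 0) has moves =d=> t14
  t11 = b.0 | 0 | (0 | 0) has moves =b=> t14
  t12 = 0 | 0 | (a.(0 + 0) + a.(0 | 0)) has moves =a=> t13, =a=> t14
  t13 = 0 | 0 | (0 + 0) has moves deadlocked
  t14 = 0 | 0 | (0 | 0) has moves deadlocked
Executing bc from P (initial set {s0}):
  [1] b ⇒ {s3}
  [2] c ⇒ {s7}
  P completes σ.
Executing bc from Q (initial set {t0}):
  [1] b ⇒ {t3}
  [2] c ⇒ ∅  — Q cannot continue

bc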